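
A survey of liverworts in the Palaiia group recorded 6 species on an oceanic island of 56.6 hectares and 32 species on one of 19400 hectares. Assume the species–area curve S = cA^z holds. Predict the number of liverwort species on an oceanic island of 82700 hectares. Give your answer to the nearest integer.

z = ln(32/6) / ln(19400/56.6) = 1.6740 / 5.8370 = 0.2868
c = 6 / 56.6^0.2868 = 6 / 3.182 = 1.886
S₃ = 1.886 × 82700^0.2868 = 1.886 × 25.72 ≈ 48.5

48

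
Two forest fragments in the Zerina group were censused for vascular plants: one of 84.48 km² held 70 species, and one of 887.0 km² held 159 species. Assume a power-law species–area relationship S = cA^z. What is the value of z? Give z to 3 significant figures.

Taking logs: ln S = ln c + z ln A, so z = (ln S₂ − ln S₁)/(ln A₂ − ln A₁).
z = ln(159/70) / ln(887/84.48) = ln(2.271) / ln(10.5) = 0.8204 / 2.3513 = 0.3489

0.349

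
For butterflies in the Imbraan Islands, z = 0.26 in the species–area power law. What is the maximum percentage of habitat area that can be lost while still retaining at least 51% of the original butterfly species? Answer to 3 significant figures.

92.5%

Need (A_new/A_old)^0.26 = 0.51, so A_new/A_old = 0.51^(1/0.26) = 0.51^3.846
ln(A_new/A_old) = ln 0.51 / 0.26 = -0.6733 / 0.26 = -2.5898
A_new/A_old = e^-2.5898 ≈ 0.07504
Fraction that can be lost = 1 − 0.07504 = 0.925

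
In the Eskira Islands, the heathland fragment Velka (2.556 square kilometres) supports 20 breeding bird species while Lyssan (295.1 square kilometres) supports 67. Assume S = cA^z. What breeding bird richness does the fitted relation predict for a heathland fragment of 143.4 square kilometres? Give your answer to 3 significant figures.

z = ln(67/20) / ln(295.1/2.556) = 1.2090 / 4.7489 = 0.2546
c = 20 / 2.556^0.2546 = 20 / 1.27 = 15.75
S₃ = 15.75 × 143.4^0.2546 = 15.75 × 3.54 ≈ 55.76

55.8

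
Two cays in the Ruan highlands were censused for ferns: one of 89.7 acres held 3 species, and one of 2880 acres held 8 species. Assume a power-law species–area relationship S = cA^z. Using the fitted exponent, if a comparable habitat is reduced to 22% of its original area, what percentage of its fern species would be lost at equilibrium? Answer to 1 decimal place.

34.8%

z = ln(8/3) / ln(2880/89.7) = 0.9808 / 3.4691 = 0.2827
S_new/S_old = (A_new/A_old)^z = 0.22^0.2827 = exp(0.2827 × -1.5141) = 0.6517
Fraction lost = 1 − 0.6517 = 0.3483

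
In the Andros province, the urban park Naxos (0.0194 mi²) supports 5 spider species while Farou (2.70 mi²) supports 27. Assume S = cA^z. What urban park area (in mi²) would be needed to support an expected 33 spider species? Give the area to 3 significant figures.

4.86 mi²

z = ln(27/5) / ln(2.7/0.0194) = 1.6864 / 4.9357 = 0.3417
c = 5 / 0.0194^0.3417 = 5 / 0.26 = 19.23
A = (33/19.23)^(1/0.3417) ⇒ ln A = ln(1.716)/0.3417 = 1.5806
A = e^1.5806 ≈ 4.858 mi²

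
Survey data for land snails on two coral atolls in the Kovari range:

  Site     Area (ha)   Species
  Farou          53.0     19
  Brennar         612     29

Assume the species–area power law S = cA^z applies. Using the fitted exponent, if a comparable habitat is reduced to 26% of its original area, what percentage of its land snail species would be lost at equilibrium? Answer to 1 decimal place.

z = ln(29/19) / ln(612/53) = 0.4229 / 2.4464 = 0.1728
S_new/S_old = (A_new/A_old)^z = 0.26^0.1728 = exp(0.1728 × -1.3471) = 0.7923
Fraction lost = 1 − 0.7923 = 0.2077

20.8%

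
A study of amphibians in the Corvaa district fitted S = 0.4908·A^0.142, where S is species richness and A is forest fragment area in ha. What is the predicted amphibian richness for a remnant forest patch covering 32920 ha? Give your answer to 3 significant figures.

S = 0.4908 × 32920^0.142 = 0.4908 × 4.38 ≈ 2.15

2.15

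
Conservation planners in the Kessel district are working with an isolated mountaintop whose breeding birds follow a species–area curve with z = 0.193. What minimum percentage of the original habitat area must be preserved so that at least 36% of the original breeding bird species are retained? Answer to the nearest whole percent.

Need (A_new/A_old)^0.193 = 0.36, so A_new/A_old = 0.36^(1/0.193) = 0.36^5.181
ln(A_new/A_old) = ln 0.36 / 0.193 = -1.0217 / 0.193 = -5.2935
A_new/A_old = e^-5.2935 ≈ 0.005024

1%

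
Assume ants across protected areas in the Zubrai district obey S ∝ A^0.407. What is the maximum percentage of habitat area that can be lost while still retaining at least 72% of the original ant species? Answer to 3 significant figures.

55.4%

Need (A_new/A_old)^0.407 = 0.72, so A_new/A_old = 0.72^(1/0.407) = 0.72^2.457
ln(A_new/A_old) = ln 0.72 / 0.407 = -0.3285 / 0.407 = -0.8071
A_new/A_old = e^-0.8071 ≈ 0.4461
Fraction that can be lost = 1 − 0.4461 = 0.5539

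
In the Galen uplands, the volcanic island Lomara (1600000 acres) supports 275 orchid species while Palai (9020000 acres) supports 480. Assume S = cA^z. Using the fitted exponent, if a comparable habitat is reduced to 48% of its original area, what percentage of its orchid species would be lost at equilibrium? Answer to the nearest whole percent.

z = ln(480/275) / ln(9020000/1600000) = 0.5570 / 1.7294 = 0.3221
S_new/S_old = (A_new/A_old)^z = 0.48^0.3221 = exp(0.3221 × -0.7340) = 0.7895
Fraction lost = 1 − 0.7895 = 0.2105

21%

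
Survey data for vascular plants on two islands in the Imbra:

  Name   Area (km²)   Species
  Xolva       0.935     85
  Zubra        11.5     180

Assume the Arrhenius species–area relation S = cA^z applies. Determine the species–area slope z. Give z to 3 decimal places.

0.299

Taking logs: ln S = ln c + z ln A, so z = (ln S₂ − ln S₁)/(ln A₂ − ln A₁).
z = ln(180/85) / ln(11.5/0.935) = ln(2.118) / ln(12.3) = 0.7503 / 2.5096 = 0.2990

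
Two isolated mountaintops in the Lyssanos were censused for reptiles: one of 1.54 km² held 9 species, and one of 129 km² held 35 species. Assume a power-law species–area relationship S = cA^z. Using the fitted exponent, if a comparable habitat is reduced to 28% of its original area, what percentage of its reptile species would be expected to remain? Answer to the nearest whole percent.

68%

z = ln(35/9) / ln(129/1.54) = 1.3581 / 4.4280 = 0.3067
S_new/S_old = (A_new/A_old)^z = 0.28^0.3067 = exp(0.3067 × -1.2730) = 0.6768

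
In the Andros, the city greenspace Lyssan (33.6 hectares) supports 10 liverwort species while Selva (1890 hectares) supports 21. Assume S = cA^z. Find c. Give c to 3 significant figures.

5.24

z = ln(S₂/S₁) / ln(A₂/A₁) = ln(21/10) / ln(1890/33.6) = 0.7419 / 4.0298 = 0.1841
c = S₁ / A₁^z = 10 / 33.6^0.1841 = 10 / 1.91 = 5.236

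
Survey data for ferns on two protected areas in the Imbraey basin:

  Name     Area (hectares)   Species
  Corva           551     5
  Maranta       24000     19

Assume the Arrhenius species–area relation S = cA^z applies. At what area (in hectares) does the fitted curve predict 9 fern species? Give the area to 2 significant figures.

2900 hectares

z = ln(19/5) / ln(24000/551) = 1.3350 / 3.7741 = 0.3537
c = 5 / 551^0.3537 = 5 / 9.325 = 0.5362
A = (9/0.5362)^(1/0.3537) ⇒ ln A = ln(16.78)/0.3537 = 7.9734
A = e^7.9734 ≈ 2903 hectares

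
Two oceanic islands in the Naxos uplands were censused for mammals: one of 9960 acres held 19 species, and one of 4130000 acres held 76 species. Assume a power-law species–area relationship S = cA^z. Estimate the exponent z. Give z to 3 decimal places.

0.230

Taking logs: ln S = ln c + z ln A, so z = (ln S₂ − ln S₁)/(ln A₂ − ln A₁).
z = ln(76/19) / ln(4130000/9960) = ln(4) / ln(414.7) = 1.3863 / 6.0275 = 0.2300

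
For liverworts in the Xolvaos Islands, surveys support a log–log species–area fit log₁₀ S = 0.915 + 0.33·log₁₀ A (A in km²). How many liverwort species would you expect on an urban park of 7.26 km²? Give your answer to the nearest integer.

16

S = 8.222 × 7.26^0.33
ln S = ln 8.222 + 0.33 × ln 7.26 = 2.1069 + 0.33 × 1.9824 = 2.7611
S = e^2.7611 ≈ 15.82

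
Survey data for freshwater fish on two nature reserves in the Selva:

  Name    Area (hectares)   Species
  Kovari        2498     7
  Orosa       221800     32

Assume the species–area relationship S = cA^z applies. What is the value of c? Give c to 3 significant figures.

0.494

z = ln(S₂/S₁) / ln(A₂/A₁) = ln(32/7) / ln(221800/2498) = 1.5198 / 4.4863 = 0.3388
c = S₁ / A₁^z = 7 / 2498^0.3388 = 7 / 14.16 = 0.4944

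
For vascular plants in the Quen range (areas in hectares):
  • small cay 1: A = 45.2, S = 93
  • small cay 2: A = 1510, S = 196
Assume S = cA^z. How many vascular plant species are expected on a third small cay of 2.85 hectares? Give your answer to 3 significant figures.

51.7

z = ln(196/93) / ln(1510/45.2) = 0.7455 / 3.5088 = 0.2125
c = 93 / 45.2^0.2125 = 93 / 2.247 = 41.38
S₃ = 41.38 × 2.85^0.2125 = 41.38 × 1.249 ≈ 51.7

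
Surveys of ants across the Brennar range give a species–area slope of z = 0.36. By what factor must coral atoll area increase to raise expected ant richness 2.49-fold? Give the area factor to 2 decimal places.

12.61

(A₂/A₁)^0.36 = 2.49, so A₂/A₁ = 2.49^(1/0.36) = 2.49^2.778
ln(A₂/A₁) = ln 2.49 / 0.36 = 0.9123 / 0.36 = 2.5341
A₂/A₁ = e^2.5341 ≈ 12.61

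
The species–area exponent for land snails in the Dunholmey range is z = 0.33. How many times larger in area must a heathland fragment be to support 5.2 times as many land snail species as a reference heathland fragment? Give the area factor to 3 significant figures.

148

(A₂/A₁)^0.33 = 5.2, so A₂/A₁ = 5.2^(1/0.33) = 5.2^3.03
ln(A₂/A₁) = ln 5.2 / 0.33 = 1.6487 / 0.33 = 4.9959
A₂/A₁ = e^4.9959 ≈ 147.8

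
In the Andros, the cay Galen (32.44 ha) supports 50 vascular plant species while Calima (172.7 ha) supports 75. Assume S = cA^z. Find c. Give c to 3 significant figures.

z = ln(S₂/S₁) / ln(A₂/A₁) = ln(75/50) / ln(172.7/32.44) = 0.4055 / 1.6722 = 0.2425
c = S₁ / A₁^z = 50 / 32.44^0.2425 = 50 / 2.325 = 21.51

21.5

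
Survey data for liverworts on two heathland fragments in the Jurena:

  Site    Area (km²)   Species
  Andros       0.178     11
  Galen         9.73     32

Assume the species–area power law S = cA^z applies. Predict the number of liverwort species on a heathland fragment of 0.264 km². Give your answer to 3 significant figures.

z = ln(32/11) / ln(9.73/0.178) = 1.0678 / 4.0012 = 0.2669
c = 11 / 0.178^0.2669 = 11 / 0.6309 = 17.44
S₃ = 17.44 × 0.264^0.2669 = 17.44 × 0.7009 ≈ 12.22

12.2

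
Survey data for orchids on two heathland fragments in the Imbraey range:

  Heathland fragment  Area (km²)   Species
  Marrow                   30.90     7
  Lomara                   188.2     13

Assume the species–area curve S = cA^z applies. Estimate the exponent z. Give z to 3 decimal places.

0.343

Taking logs: ln S = ln c + z ln A, so z = (ln S₂ − ln S₁)/(ln A₂ − ln A₁).
z = ln(13/7) / ln(188.2/30.9) = ln(1.857) / ln(6.091) = 0.6190 / 1.8067 = 0.3426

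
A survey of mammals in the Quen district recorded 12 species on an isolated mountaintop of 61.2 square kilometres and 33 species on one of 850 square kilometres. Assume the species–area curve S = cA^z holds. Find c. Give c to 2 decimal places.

2.47

z = ln(S₂/S₁) / ln(A₂/A₁) = ln(33/12) / ln(850/61.2) = 1.0116 / 2.6311 = 0.3845
c = S₁ / A₁^z = 12 / 61.2^0.3845 = 12 / 4.864 = 2.467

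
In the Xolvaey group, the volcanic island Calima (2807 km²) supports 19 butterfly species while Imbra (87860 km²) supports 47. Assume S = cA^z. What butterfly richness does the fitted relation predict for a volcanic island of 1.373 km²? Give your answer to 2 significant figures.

z = ln(47/19) / ln(87860/2807) = 0.9057 / 3.4436 = 0.2630
c = 19 / 2807^0.2630 = 19 / 8.071 = 2.354
S₃ = 2.354 × 1.373^0.2630 = 2.354 × 1.087 ≈ 2.559

2.6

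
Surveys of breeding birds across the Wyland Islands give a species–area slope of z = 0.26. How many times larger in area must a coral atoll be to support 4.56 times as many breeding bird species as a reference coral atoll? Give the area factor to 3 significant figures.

(A₂/A₁)^0.26 = 4.56, so A₂/A₁ = 4.56^(1/0.26) = 4.56^3.846
ln(A₂/A₁) = ln 4.56 / 0.26 = 1.5173 / 0.26 = 5.8359
A₂/A₁ = e^5.8359 ≈ 342.4

342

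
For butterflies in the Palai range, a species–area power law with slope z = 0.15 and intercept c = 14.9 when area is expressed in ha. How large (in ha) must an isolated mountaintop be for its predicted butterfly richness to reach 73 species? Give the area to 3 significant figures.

39900 ha

73 = 14.9 × A^0.15  ⇒  A^0.15 = 73/14.9 = 4.899
ln A = ln(4.899) / 0.15 = 1.5891 / 0.15 = 10.5940
A = e^10.5940 ≈ 39894 ha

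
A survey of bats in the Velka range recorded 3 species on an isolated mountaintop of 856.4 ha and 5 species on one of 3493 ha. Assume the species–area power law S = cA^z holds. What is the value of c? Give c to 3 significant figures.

0.258

z = ln(S₂/S₁) / ln(A₂/A₁) = ln(5/3) / ln(3493/856.4) = 0.5108 / 1.4058 = 0.3634
c = S₁ / A₁^z = 3 / 856.4^0.3634 = 3 / 11.63 = 0.2579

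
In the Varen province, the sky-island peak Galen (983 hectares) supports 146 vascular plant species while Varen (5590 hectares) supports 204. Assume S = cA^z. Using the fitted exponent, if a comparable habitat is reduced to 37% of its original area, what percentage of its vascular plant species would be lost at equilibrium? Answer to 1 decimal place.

z = ln(204/146) / ln(5590/983) = 0.3345 / 1.7381 = 0.1925
S_new/S_old = (A_new/A_old)^z = 0.37^0.1925 = exp(0.1925 × -0.9943) = 0.8258
Fraction lost = 1 − 0.8258 = 0.1742

17.4%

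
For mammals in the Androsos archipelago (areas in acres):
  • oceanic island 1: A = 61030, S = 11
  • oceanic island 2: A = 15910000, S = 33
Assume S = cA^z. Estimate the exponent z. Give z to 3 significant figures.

Taking logs: ln S = ln c + z ln A, so z = (ln S₂ − ln S₁)/(ln A₂ − ln A₁).
z = ln(33/11) / ln(15910000/61030) = ln(3) / ln(260.7) = 1.0986 / 5.5633 = 0.1975

0.197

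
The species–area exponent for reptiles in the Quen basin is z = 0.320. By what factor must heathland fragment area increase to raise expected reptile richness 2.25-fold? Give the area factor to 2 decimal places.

12.61

(A₂/A₁)^0.32 = 2.25, so A₂/A₁ = 2.25^(1/0.32) = 2.25^3.125
ln(A₂/A₁) = ln 2.25 / 0.32 = 0.8109 / 0.32 = 2.5342
A₂/A₁ = e^2.5342 ≈ 12.61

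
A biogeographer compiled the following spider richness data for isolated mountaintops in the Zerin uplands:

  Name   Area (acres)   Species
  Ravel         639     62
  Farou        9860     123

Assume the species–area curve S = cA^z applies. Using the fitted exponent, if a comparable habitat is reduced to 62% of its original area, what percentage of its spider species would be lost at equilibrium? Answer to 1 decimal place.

11.3%

z = ln(123/62) / ln(9860/639) = 0.6850 / 2.7363 = 0.2504
S_new/S_old = (A_new/A_old)^z = 0.62^0.2504 = exp(0.2504 × -0.4780) = 0.8872
Fraction lost = 1 − 0.8872 = 0.1128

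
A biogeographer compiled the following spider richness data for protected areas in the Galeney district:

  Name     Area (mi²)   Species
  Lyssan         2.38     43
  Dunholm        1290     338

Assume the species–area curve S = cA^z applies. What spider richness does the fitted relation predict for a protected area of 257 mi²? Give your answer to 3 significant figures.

z = ln(338/43) / ln(1290/2.38) = 2.0618 / 6.2953 = 0.3275
c = 43 / 2.38^0.3275 = 43 / 1.328 = 32.37
S₃ = 32.37 × 257^0.3275 = 32.37 × 6.156 ≈ 199.3

199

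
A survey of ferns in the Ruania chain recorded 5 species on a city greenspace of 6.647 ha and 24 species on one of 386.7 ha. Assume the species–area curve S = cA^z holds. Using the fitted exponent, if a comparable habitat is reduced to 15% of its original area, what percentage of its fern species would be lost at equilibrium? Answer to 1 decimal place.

51.9%

z = ln(24/5) / ln(386.7/6.647) = 1.5686 / 4.0635 = 0.3860
S_new/S_old = (A_new/A_old)^z = 0.15^0.3860 = exp(0.3860 × -1.8971) = 0.4808
Fraction lost = 1 − 0.4808 = 0.5192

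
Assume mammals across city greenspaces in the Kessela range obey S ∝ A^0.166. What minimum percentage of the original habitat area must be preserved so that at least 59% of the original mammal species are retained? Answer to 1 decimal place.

Need (A_new/A_old)^0.166 = 0.59, so A_new/A_old = 0.59^(1/0.166) = 0.59^6.024
ln(A_new/A_old) = ln 0.59 / 0.166 = -0.5276 / 0.166 = -3.1785
A_new/A_old = e^-3.1785 ≈ 0.04165

4.2%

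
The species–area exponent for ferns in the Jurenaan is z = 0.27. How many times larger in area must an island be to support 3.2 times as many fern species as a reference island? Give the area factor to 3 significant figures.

(A₂/A₁)^0.27 = 3.2, so A₂/A₁ = 3.2^(1/0.27) = 3.2^3.704
ln(A₂/A₁) = ln 3.2 / 0.27 = 1.1632 / 0.27 = 4.3080
A₂/A₁ = e^4.3080 ≈ 74.29

74.3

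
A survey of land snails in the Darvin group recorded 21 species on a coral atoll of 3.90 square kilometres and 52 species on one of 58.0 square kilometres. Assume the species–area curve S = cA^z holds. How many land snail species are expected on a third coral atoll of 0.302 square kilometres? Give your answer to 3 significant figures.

z = ln(52/21) / ln(58/3.9) = 0.9067 / 2.6995 = 0.3359
c = 21 / 3.9^0.3359 = 21 / 1.58 = 13.29
S₃ = 13.29 × 0.302^0.3359 = 13.29 × 0.6689 ≈ 8.893

8.89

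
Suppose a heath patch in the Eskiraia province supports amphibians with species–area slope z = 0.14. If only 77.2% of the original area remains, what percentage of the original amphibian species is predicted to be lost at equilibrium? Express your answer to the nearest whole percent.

4%

S_new/S_old = (A_new/A_old)^z = 0.772^0.14
= exp(0.14 × ln 0.772) = exp(0.14 × -0.2588) = exp(-0.0362) ≈ 0.9644
Fraction lost = 1 − 0.9644 = 0.03558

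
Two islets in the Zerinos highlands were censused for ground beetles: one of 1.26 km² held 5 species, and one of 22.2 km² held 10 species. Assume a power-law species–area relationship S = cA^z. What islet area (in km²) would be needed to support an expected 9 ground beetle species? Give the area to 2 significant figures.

z = ln(10/5) / ln(22.2/1.26) = 0.6931 / 2.8690 = 0.2416
c = 5 / 1.26^0.2416 = 5 / 1.057 = 4.728
A = (9/4.728)^(1/0.2416) ⇒ ln A = ln(1.903)/0.2416 = 2.6640
A = e^2.6640 ≈ 14.35 km²

14 km²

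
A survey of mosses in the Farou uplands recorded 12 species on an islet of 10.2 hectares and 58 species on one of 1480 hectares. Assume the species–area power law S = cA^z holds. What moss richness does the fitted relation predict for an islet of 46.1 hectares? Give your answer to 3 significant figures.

19.3

z = ln(58/12) / ln(1480/10.2) = 1.5755 / 4.9774 = 0.3165
c = 12 / 10.2^0.3165 = 12 / 2.086 = 5.753
S₃ = 5.753 × 46.1^0.3165 = 5.753 × 3.362 ≈ 19.34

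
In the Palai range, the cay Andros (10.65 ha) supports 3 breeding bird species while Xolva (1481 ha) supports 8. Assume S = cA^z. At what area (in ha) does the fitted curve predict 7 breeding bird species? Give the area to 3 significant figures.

z = ln(8/3) / ln(1481/10.65) = 0.9808 / 4.9349 = 0.1988
c = 3 / 10.65^0.1988 = 3 / 1.6 = 1.875
A = (7/1.875)^(1/0.1988) ⇒ ln A = ln(3.734)/0.1988 = 6.6286
A = e^6.6286 ≈ 756.4 ha

756 ha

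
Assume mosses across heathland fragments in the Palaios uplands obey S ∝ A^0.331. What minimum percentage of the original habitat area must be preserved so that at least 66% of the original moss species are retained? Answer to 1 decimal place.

28.5%

Need (A_new/A_old)^0.331 = 0.66, so A_new/A_old = 0.66^(1/0.331) = 0.66^3.021
ln(A_new/A_old) = ln 0.66 / 0.331 = -0.4155 / 0.331 = -1.2553
A_new/A_old = e^-1.2553 ≈ 0.285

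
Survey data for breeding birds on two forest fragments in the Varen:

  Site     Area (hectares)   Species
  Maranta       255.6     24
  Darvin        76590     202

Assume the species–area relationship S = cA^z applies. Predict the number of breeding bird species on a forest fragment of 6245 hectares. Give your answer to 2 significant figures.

z = ln(202/24) / ln(76590/255.6) = 2.1302 / 5.7026 = 0.3736
c = 24 / 255.6^0.3736 = 24 / 7.931 = 3.026
S₃ = 3.026 × 6245^0.3736 = 3.026 × 26.17 ≈ 79.19

79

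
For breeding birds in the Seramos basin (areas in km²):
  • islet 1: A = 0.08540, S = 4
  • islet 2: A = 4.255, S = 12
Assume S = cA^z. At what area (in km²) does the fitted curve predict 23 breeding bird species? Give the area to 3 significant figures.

43.1 km²

z = ln(12/4) / ln(4.255/0.0854) = 1.0986 / 3.9085 = 0.2811
c = 4 / 0.0854^0.2811 = 4 / 0.5008 = 7.987
A = (23/7.987)^(1/0.2811) ⇒ ln A = ln(2.88)/0.2811 = 3.7627
A = e^3.7627 ≈ 43.06 km²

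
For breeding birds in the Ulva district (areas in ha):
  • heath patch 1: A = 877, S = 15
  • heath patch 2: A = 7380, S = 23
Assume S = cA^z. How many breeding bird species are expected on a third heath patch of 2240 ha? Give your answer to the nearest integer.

z = ln(23/15) / ln(7380/877) = 0.4274 / 2.1300 = 0.2007
c = 15 / 877^0.2007 = 15 / 3.896 = 3.85
S₃ = 3.85 × 2240^0.2007 = 3.85 × 4.702 ≈ 18.11

18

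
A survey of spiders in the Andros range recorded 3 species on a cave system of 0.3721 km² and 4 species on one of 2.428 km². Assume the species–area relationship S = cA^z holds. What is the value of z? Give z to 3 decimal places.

Taking logs: ln S = ln c + z ln A, so z = (ln S₂ − ln S₁)/(ln A₂ − ln A₁).
z = ln(4/3) / ln(2.428/0.3721) = ln(1.333) / ln(6.525) = 0.2877 / 1.8757 = 0.1534

0.153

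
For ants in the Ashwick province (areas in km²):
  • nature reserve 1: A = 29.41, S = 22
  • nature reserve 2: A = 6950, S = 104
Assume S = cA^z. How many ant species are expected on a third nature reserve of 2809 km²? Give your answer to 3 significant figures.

80.4

z = ln(104/22) / ln(6950/29.41) = 1.5533 / 5.4652 = 0.2842
c = 22 / 29.41^0.2842 = 22 / 2.614 = 8.415
S₃ = 8.415 × 2809^0.2842 = 8.415 × 9.554 ≈ 80.39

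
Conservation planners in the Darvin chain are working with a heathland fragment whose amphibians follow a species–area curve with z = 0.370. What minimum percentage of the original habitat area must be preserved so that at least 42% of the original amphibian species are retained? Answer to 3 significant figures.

9.59%

Need (A_new/A_old)^0.37 = 0.42, so A_new/A_old = 0.42^(1/0.37) = 0.42^2.703
ln(A_new/A_old) = ln 0.42 / 0.37 = -0.8675 / 0.37 = -2.3446
A_new/A_old = e^-2.3446 ≈ 0.09589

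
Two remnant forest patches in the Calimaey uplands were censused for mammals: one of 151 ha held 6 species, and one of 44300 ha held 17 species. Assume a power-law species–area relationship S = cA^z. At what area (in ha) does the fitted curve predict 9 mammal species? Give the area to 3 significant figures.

1380 ha

z = ln(17/6) / ln(44300/151) = 1.0415 / 5.6815 = 0.1833
c = 6 / 151^0.1833 = 6 / 2.509 = 2.392
A = (9/2.392)^(1/0.1833) ⇒ ln A = ln(3.763)/0.1833 = 7.2292
A = e^7.2292 ≈ 1379 ha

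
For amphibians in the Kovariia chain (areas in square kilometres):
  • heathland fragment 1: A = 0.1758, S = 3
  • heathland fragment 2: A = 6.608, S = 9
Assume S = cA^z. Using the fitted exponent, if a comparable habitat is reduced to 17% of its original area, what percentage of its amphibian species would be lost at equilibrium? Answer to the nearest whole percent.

z = ln(9/3) / ln(6.608/0.1758) = 1.0986 / 3.6267 = 0.3029
S_new/S_old = (A_new/A_old)^z = 0.17^0.3029 = exp(0.3029 × -1.7720) = 0.5846
Fraction lost = 1 − 0.5846 = 0.4154

42%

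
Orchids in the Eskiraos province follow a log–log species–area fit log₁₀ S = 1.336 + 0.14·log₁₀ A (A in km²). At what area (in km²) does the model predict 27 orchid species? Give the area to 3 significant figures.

4.80 km²

27 = 21.68 × A^0.14  ⇒  A^0.14 = 27/21.68 = 1.246
ln A = ln(1.246) / 0.14 = 0.2196 / 0.14 = 1.5685
A = e^1.5685 ≈ 4.799 km²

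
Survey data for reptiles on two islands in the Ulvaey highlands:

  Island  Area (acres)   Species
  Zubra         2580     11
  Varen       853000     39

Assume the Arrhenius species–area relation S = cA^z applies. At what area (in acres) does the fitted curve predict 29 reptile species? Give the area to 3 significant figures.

z = ln(39/11) / ln(853000/2580) = 1.2657 / 5.8010 = 0.2182
c = 11 / 2580^0.2182 = 11 / 5.551 = 1.982
A = (29/1.982)^(1/0.2182) ⇒ ln A = ln(14.63)/0.2182 = 12.2986
A = e^12.2986 ≈ 219395 acres

219000 acres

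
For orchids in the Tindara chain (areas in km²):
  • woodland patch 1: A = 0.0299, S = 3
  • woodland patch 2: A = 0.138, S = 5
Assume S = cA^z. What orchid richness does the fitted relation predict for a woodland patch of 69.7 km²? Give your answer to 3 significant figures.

40.0

z = ln(5/3) / ln(0.138/0.0299) = 0.5108 / 1.5294 = 0.3340
c = 3 / 0.0299^0.3340 = 3 / 0.3096 = 9.688
S₃ = 9.688 × 69.7^0.3340 = 9.688 × 4.127 ≈ 39.99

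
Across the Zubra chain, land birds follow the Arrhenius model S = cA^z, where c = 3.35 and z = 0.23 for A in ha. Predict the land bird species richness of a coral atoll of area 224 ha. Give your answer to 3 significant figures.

S = 3.35 × 224^0.23 = 3.35 × 3.472 ≈ 11.63

11.6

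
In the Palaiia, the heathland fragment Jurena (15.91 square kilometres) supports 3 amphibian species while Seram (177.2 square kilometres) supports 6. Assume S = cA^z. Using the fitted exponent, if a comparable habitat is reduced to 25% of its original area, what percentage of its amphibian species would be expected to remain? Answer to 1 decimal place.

z = ln(6/3) / ln(177.2/15.91) = 0.6931 / 2.4103 = 0.2876
S_new/S_old = (A_new/A_old)^z = 0.25^0.2876 = exp(0.2876 × -1.3863) = 0.6712

67.1%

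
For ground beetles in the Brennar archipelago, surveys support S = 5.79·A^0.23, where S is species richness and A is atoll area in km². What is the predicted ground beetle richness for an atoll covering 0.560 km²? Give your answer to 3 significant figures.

S = 5.79 × 0.56^0.23
ln S = ln 5.79 + 0.23 × ln 0.56 = 1.7561 + 0.23 × -0.5798 = 1.6228
S = e^1.6228 ≈ 5.067

5.07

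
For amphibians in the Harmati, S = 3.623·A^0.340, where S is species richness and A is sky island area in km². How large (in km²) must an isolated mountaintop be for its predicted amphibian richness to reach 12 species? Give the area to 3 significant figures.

12 = 3.623 × A^0.34  ⇒  A^0.34 = 12/3.623 = 3.312
ln A = ln(3.312) / 0.34 = 1.1976 / 0.34 = 3.5224
A = e^3.5224 ≈ 33.86 km²

33.9 km²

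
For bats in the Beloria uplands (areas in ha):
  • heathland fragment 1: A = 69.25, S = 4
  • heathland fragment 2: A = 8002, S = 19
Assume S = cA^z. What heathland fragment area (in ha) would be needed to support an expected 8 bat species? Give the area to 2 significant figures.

z = ln(19/4) / ln(8002/69.25) = 1.5581 / 4.7497 = 0.3280
c = 4 / 69.25^0.3280 = 4 / 4.016 = 0.9961
A = (8/0.9961)^(1/0.3280) ⇒ ln A = ln(8.031)/0.3280 = 6.3507
A = e^6.3507 ≈ 572.9 ha

570 ha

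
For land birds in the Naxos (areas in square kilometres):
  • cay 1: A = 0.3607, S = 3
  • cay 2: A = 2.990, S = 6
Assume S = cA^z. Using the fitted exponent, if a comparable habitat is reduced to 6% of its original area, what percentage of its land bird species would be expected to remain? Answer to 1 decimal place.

39.8%

z = ln(6/3) / ln(2.99/0.3607) = 0.6931 / 2.1150 = 0.3277
S_new/S_old = (A_new/A_old)^z = 0.06^0.3277 = exp(0.3277 × -2.8134) = 0.3977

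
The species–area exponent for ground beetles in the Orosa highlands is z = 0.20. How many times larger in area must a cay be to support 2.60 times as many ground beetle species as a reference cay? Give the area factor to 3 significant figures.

(A₂/A₁)^0.2 = 2.6, so A₂/A₁ = 2.6^(1/0.2) = 2.6^5
ln(A₂/A₁) = ln 2.6 / 0.2 = 0.9555 / 0.2 = 4.7776
A₂/A₁ = e^4.7776 ≈ 118.8

119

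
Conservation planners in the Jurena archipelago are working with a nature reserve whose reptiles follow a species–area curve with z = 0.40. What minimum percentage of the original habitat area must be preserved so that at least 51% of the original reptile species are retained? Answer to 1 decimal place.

Need (A_new/A_old)^0.4 = 0.51, so A_new/A_old = 0.51^(1/0.4) = 0.51^2.5
ln(A_new/A_old) = ln 0.51 / 0.4 = -0.6733 / 0.4 = -1.6834
A_new/A_old = e^-1.6834 ≈ 0.1857

18.6%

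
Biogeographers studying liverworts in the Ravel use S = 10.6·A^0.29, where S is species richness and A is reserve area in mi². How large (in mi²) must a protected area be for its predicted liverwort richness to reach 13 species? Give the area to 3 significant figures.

13 = 10.6 × A^0.29  ⇒  A^0.29 = 13/10.6 = 1.226
ln A = ln(1.226) / 0.29 = 0.2041 / 0.29 = 0.7038
A = e^0.7038 ≈ 2.021 mi²

2.02 mi²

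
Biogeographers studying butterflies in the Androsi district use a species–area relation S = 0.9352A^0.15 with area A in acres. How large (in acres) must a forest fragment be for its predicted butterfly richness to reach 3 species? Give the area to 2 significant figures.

3 = 0.9352 × A^0.15  ⇒  A^0.15 = 3/0.9352 = 3.208
ln A = ln(3.208) / 0.15 = 1.1656 / 0.15 = 7.7707
A = e^7.7707 ≈ 2370 acres

2400 acres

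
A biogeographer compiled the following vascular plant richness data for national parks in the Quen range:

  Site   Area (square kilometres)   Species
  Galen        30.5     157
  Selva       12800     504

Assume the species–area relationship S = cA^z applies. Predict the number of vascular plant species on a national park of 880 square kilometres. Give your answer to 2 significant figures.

z = ln(504/157) / ln(12800/30.5) = 1.1663 / 6.0395 = 0.1931
c = 157 / 30.5^0.1931 = 157 / 1.935 = 81.14
S₃ = 81.14 × 880^0.1931 = 81.14 × 3.704 ≈ 300.5

300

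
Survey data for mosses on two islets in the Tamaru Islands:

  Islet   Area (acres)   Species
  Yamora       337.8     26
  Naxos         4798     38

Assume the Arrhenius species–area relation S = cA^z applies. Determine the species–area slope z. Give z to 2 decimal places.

0.14

Taking logs: ln S = ln c + z ln A, so z = (ln S₂ − ln S₁)/(ln A₂ − ln A₁).
z = ln(38/26) / ln(4798/337.8) = ln(1.462) / ln(14.2) = 0.3795 / 2.6535 = 0.1430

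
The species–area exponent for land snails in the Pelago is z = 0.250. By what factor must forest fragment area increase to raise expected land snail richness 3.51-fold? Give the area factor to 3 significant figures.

152

(A₂/A₁)^0.25 = 3.51, so A₂/A₁ = 3.51^(1/0.25) = 3.51^4
ln(A₂/A₁) = ln 3.51 / 0.25 = 1.2556 / 0.25 = 5.0225
A₂/A₁ = e^5.0225 ≈ 151.8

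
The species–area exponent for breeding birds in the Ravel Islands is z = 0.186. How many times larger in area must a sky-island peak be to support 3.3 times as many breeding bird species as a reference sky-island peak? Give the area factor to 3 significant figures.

(A₂/A₁)^0.186 = 3.3, so A₂/A₁ = 3.3^(1/0.186) = 3.3^5.376
ln(A₂/A₁) = ln 3.3 / 0.186 = 1.1939 / 0.186 = 6.4189
A₂/A₁ = e^6.4189 ≈ 613.4

613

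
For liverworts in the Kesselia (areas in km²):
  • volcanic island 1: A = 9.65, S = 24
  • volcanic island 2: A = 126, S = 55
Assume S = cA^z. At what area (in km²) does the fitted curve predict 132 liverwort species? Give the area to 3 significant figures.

1900 km²

z = ln(55/24) / ln(126/9.65) = 0.8293 / 2.5693 = 0.3228
c = 24 / 9.65^0.3228 = 24 / 2.079 = 11.55
A = (132/11.55)^(1/0.3228) ⇒ ln A = ln(11.43)/0.3228 = 7.5487
A = e^7.5487 ≈ 1898 km²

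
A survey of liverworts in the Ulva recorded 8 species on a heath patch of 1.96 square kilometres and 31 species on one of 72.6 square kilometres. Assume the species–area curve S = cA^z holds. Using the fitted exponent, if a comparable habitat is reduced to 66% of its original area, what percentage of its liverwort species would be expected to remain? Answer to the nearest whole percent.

z = ln(31/8) / ln(72.6/1.96) = 1.3545 / 3.6120 = 0.3750
S_new/S_old = (A_new/A_old)^z = 0.66^0.3750 = exp(0.3750 × -0.4155) = 0.8557

86%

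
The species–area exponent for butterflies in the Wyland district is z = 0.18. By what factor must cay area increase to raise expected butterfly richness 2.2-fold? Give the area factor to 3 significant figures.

79.9

(A₂/A₁)^0.18 = 2.2, so A₂/A₁ = 2.2^(1/0.18) = 2.2^5.556
ln(A₂/A₁) = ln 2.2 / 0.18 = 0.7885 / 0.18 = 4.3803
A₂/A₁ = e^4.3803 ≈ 79.86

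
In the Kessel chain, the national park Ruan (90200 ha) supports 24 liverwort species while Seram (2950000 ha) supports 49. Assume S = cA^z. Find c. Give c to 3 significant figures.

z = ln(S₂/S₁) / ln(A₂/A₁) = ln(49/24) / ln(2950000/90200) = 0.7138 / 3.4875 = 0.2047
c = S₁ / A₁^z = 24 / 90200^0.2047 = 24 / 10.33 = 2.323

2.32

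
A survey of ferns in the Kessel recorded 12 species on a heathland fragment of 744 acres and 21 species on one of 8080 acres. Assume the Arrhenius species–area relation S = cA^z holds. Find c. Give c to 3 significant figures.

z = ln(S₂/S₁) / ln(A₂/A₁) = ln(21/12) / ln(8080/744) = 0.5596 / 2.3851 = 0.2346
c = S₁ / A₁^z = 12 / 744^0.2346 = 12 / 4.718 = 2.543

2.54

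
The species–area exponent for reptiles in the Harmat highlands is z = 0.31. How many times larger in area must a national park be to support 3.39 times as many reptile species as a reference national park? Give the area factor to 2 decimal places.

51.32

(A₂/A₁)^0.31 = 3.39, so A₂/A₁ = 3.39^(1/0.31) = 3.39^3.226
ln(A₂/A₁) = ln 3.39 / 0.31 = 1.2208 / 0.31 = 3.9382
A₂/A₁ = e^3.9382 ≈ 51.32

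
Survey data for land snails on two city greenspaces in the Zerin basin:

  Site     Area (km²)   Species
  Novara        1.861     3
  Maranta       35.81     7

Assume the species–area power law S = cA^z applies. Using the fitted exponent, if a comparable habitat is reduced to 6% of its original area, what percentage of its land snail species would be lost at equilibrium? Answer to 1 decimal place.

55.3%

z = ln(7/3) / ln(35.81/1.861) = 0.8473 / 2.9571 = 0.2865
S_new/S_old = (A_new/A_old)^z = 0.06^0.2865 = exp(0.2865 × -2.8134) = 0.4466
Fraction lost = 1 − 0.4466 = 0.5534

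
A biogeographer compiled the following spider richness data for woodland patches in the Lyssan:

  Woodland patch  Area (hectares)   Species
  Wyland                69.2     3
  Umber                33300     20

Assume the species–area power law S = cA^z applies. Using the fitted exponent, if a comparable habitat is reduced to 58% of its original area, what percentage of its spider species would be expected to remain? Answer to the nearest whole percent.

z = ln(20/3) / ln(33300/69.2) = 1.8971 / 6.1763 = 0.3072
S_new/S_old = (A_new/A_old)^z = 0.58^0.3072 = exp(0.3072 × -0.5447) = 0.8459

85%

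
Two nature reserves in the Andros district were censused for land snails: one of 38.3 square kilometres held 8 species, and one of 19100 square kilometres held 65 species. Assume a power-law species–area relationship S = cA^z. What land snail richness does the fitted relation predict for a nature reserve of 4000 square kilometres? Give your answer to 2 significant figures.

38

z = ln(65/8) / ln(19100/38.3) = 2.0949 / 6.2120 = 0.3372
c = 8 / 38.3^0.3372 = 8 / 3.419 = 2.34
S₃ = 2.34 × 4000^0.3372 = 2.34 × 16.4 ≈ 38.36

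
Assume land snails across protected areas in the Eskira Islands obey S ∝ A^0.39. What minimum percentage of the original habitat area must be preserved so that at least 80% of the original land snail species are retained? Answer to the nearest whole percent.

Need (A_new/A_old)^0.39 = 0.8, so A_new/A_old = 0.8^(1/0.39) = 0.8^2.564
ln(A_new/A_old) = ln 0.8 / 0.39 = -0.2231 / 0.39 = -0.5722
A_new/A_old = e^-0.5722 ≈ 0.5643

56%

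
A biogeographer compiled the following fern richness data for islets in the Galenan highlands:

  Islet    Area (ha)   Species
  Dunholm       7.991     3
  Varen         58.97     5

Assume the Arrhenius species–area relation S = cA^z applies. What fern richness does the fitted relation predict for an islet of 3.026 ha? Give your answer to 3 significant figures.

z = ln(5/3) / ln(58.97/7.991) = 0.5108 / 1.9987 = 0.2556
c = 3 / 7.991^0.2556 = 3 / 1.701 = 1.764
S₃ = 1.764 × 3.026^0.2556 = 1.764 × 1.327 ≈ 2.341

2.34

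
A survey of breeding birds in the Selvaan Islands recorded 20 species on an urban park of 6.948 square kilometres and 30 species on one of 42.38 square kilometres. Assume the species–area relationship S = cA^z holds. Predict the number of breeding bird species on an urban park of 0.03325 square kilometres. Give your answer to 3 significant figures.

z = ln(30/20) / ln(42.38/6.948) = 0.4055 / 1.8082 = 0.2242
c = 20 / 6.948^0.2242 = 20 / 1.544 = 12.95
S₃ = 12.95 × 0.03325^0.2242 = 12.95 × 0.4662 ≈ 6.037

6.04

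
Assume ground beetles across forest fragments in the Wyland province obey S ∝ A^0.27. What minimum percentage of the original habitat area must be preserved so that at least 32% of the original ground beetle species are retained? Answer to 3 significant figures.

1.47%

Need (A_new/A_old)^0.27 = 0.32, so A_new/A_old = 0.32^(1/0.27) = 0.32^3.704
ln(A_new/A_old) = ln 0.32 / 0.27 = -1.1394 / 0.27 = -4.2201
A_new/A_old = e^-4.2201 ≈ 0.0147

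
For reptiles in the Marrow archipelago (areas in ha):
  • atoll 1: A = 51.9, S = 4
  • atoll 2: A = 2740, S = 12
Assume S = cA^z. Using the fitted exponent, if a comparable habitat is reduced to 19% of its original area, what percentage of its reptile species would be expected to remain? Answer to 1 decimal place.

z = ln(12/4) / ln(2740/51.9) = 1.0986 / 3.9664 = 0.2770
S_new/S_old = (A_new/A_old)^z = 0.19^0.2770 = exp(0.2770 × -1.6607) = 0.6313

63.1%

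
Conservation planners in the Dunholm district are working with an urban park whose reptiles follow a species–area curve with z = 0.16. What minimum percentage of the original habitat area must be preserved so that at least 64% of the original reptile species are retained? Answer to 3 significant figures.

6.15%

Need (A_new/A_old)^0.16 = 0.64, so A_new/A_old = 0.64^(1/0.16) = 0.64^6.25
ln(A_new/A_old) = ln 0.64 / 0.16 = -0.4463 / 0.16 = -2.7893
A_new/A_old = e^-2.7893 ≈ 0.06146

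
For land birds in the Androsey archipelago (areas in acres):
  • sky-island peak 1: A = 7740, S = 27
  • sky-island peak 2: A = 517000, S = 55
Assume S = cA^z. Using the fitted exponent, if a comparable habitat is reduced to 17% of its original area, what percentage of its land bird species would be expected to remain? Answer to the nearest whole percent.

74%

z = ln(55/27) / ln(517000/7740) = 0.7115 / 4.2016 = 0.1693
S_new/S_old = (A_new/A_old)^z = 0.17^0.1693 = exp(0.1693 × -1.7720) = 0.7408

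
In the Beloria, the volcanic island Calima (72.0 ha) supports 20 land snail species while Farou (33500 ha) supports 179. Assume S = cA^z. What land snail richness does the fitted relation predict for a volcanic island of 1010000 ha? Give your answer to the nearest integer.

603

z = ln(179/20) / ln(33500/72) = 2.1917 / 6.1426 = 0.3568
c = 20 / 72^0.3568 = 20 / 4.599 = 4.349
S₃ = 4.349 × 1010000^0.3568 = 4.349 × 138.8 ≈ 603.5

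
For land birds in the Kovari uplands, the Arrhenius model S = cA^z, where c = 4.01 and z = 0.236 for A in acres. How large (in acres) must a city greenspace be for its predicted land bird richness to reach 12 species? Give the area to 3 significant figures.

12 = 4.01 × A^0.236  ⇒  A^0.236 = 12/4.01 = 2.993
ln A = ln(2.993) / 0.236 = 1.0961 / 0.236 = 4.6446
A = e^4.6446 ≈ 104 acres

104 acres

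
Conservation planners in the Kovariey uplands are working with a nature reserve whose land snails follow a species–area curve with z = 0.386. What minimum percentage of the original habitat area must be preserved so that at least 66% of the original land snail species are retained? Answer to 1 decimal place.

Need (A_new/A_old)^0.386 = 0.66, so A_new/A_old = 0.66^(1/0.386) = 0.66^2.591
ln(A_new/A_old) = ln 0.66 / 0.386 = -0.4155 / 0.386 = -1.0765
A_new/A_old = e^-1.0765 ≈ 0.3408

34.1%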